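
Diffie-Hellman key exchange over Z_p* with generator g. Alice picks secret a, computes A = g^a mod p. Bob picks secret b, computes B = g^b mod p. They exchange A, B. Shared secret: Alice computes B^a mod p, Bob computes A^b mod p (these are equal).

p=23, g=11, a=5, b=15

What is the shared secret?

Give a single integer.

Answer: 19

Derivation:
A = 11^5 mod 23  (bits of 5 = 101)
  bit 0 = 1: r = r^2 * 11 mod 23 = 1^2 * 11 = 1*11 = 11
  bit 1 = 0: r = r^2 mod 23 = 11^2 = 6
  bit 2 = 1: r = r^2 * 11 mod 23 = 6^2 * 11 = 13*11 = 5
  -> A = 5
B = 11^15 mod 23  (bits of 15 = 1111)
  bit 0 = 1: r = r^2 * 11 mod 23 = 1^2 * 11 = 1*11 = 11
  bit 1 = 1: r = r^2 * 11 mod 23 = 11^2 * 11 = 6*11 = 20
  bit 2 = 1: r = r^2 * 11 mod 23 = 20^2 * 11 = 9*11 = 7
  bit 3 = 1: r = r^2 * 11 mod 23 = 7^2 * 11 = 3*11 = 10
  -> B = 10
s = B^a = 10^5 mod 23  (bits of 5 = 101)
  bit 0 = 1: r = r^2 * 10 mod 23 = 1^2 * 10 = 1*10 = 10
  bit 1 = 0: r = r^2 mod 23 = 10^2 = 8
  bit 2 = 1: r = r^2 * 10 mod 23 = 8^2 * 10 = 18*10 = 19
  -> s = B^a = 19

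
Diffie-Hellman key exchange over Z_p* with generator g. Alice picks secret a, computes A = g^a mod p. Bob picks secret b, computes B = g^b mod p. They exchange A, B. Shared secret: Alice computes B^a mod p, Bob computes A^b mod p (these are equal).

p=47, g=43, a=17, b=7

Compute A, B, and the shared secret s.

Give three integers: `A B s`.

Answer: 20 19 26

Derivation:
A = 43^17 mod 47  (bits of 17 = 10001)
  bit 0 = 1: r = r^2 * 43 mod 47 = 1^2 * 43 = 1*43 = 43
  bit 1 = 0: r = r^2 mod 47 = 43^2 = 16
  bit 2 = 0: r = r^2 mod 47 = 16^2 = 21
  bit 3 = 0: r = r^2 mod 47 = 21^2 = 18
  bit 4 = 1: r = r^2 * 43 mod 47 = 18^2 * 43 = 42*43 = 20
  -> A = 20
B = 43^7 mod 47  (bits of 7 = 111)
  bit 0 = 1: r = r^2 * 43 mod 47 = 1^2 * 43 = 1*43 = 43
  bit 1 = 1: r = r^2 * 43 mod 47 = 43^2 * 43 = 16*43 = 30
  bit 2 = 1: r = r^2 * 43 mod 47 = 30^2 * 43 = 7*43 = 19
  -> B = 19
s = B^a = 19^17 mod 47  (bits of 17 = 10001)
  bit 0 = 1: r = r^2 * 19 mod 47 = 1^2 * 19 = 1*19 = 19
  bit 1 = 0: r = r^2 mod 47 = 19^2 = 32
  bit 2 = 0: r = r^2 mod 47 = 32^2 = 37
  bit 3 = 0: r = r^2 mod 47 = 37^2 = 6
  bit 4 = 1: r = r^2 * 19 mod 47 = 6^2 * 19 = 36*19 = 26
  -> s = B^a = 26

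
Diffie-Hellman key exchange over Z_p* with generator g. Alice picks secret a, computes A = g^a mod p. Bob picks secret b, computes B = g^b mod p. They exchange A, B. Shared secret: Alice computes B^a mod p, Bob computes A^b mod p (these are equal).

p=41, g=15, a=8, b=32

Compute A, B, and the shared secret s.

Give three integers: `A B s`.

A = 15^8 mod 41  (bits of 8 = 1000)
  bit 0 = 1: r = r^2 * 15 mod 41 = 1^2 * 15 = 1*15 = 15
  bit 1 = 0: r = r^2 mod 41 = 15^2 = 20
  bit 2 = 0: r = r^2 mod 41 = 20^2 = 31
  bit 3 = 0: r = r^2 mod 41 = 31^2 = 18
  -> A = 18
B = 15^32 mod 41  (bits of 32 = 100000)
  bit 0 = 1: r = r^2 * 15 mod 41 = 1^2 * 15 = 1*15 = 15
  bit 1 = 0: r = r^2 mod 41 = 15^2 = 20
  bit 2 = 0: r = r^2 mod 41 = 20^2 = 31
  bit 3 = 0: r = r^2 mod 41 = 31^2 = 18
  bit 4 = 0: r = r^2 mod 41 = 18^2 = 37
  bit 5 = 0: r = r^2 mod 41 = 37^2 = 16
  -> B = 16
s = B^a = 16^8 mod 41  (bits of 8 = 1000)
  bit 0 = 1: r = r^2 * 16 mod 41 = 1^2 * 16 = 1*16 = 16
  bit 1 = 0: r = r^2 mod 41 = 16^2 = 10
  bit 2 = 0: r = r^2 mod 41 = 10^2 = 18
  bit 3 = 0: r = r^2 mod 41 = 18^2 = 37
  -> s = B^a = 37

Answer: 18 16 37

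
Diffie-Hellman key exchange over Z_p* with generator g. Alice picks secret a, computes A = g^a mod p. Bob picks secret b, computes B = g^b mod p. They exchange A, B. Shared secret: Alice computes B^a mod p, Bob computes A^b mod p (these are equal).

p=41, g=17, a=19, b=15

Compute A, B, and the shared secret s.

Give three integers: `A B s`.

A = 17^19 mod 41  (bits of 19 = 10011)
  bit 0 = 1: r = r^2 * 17 mod 41 = 1^2 * 17 = 1*17 = 17
  bit 1 = 0: r = r^2 mod 41 = 17^2 = 2
  bit 2 = 0: r = r^2 mod 41 = 2^2 = 4
  bit 3 = 1: r = r^2 * 17 mod 41 = 4^2 * 17 = 16*17 = 26
  bit 4 = 1: r = r^2 * 17 mod 41 = 26^2 * 17 = 20*17 = 12
  -> A = 12
B = 17^15 mod 41  (bits of 15 = 1111)
  bit 0 = 1: r = r^2 * 17 mod 41 = 1^2 * 17 = 1*17 = 17
  bit 1 = 1: r = r^2 * 17 mod 41 = 17^2 * 17 = 2*17 = 34
  bit 2 = 1: r = r^2 * 17 mod 41 = 34^2 * 17 = 8*17 = 13
  bit 3 = 1: r = r^2 * 17 mod 41 = 13^2 * 17 = 5*17 = 3
  -> B = 3
s = B^a = 3^19 mod 41  (bits of 19 = 10011)
  bit 0 = 1: r = r^2 * 3 mod 41 = 1^2 * 3 = 1*3 = 3
  bit 1 = 0: r = r^2 mod 41 = 3^2 = 9
  bit 2 = 0: r = r^2 mod 41 = 9^2 = 40
  bit 3 = 1: r = r^2 * 3 mod 41 = 40^2 * 3 = 1*3 = 3
  bit 4 = 1: r = r^2 * 3 mod 41 = 3^2 * 3 = 9*3 = 27
  -> s = B^a = 27

Answer: 12 3 27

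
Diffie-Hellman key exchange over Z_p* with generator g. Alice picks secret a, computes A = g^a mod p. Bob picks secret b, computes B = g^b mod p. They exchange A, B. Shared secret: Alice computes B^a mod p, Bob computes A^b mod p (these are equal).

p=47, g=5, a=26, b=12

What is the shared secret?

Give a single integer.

A = 5^26 mod 47  (bits of 26 = 11010)
  bit 0 = 1: r = r^2 * 5 mod 47 = 1^2 * 5 = 1*5 = 5
  bit 1 = 1: r = r^2 * 5 mod 47 = 5^2 * 5 = 25*5 = 31
  bit 2 = 0: r = r^2 mod 47 = 31^2 = 21
  bit 3 = 1: r = r^2 * 5 mod 47 = 21^2 * 5 = 18*5 = 43
  bit 4 = 0: r = r^2 mod 47 = 43^2 = 16
  -> A = 16
B = 5^12 mod 47  (bits of 12 = 1100)
  bit 0 = 1: r = r^2 * 5 mod 47 = 1^2 * 5 = 1*5 = 5
  bit 1 = 1: r = r^2 * 5 mod 47 = 5^2 * 5 = 25*5 = 31
  bit 2 = 0: r = r^2 mod 47 = 31^2 = 21
  bit 3 = 0: r = r^2 mod 47 = 21^2 = 18
  -> B = 18
s = B^a = 18^26 mod 47  (bits of 26 = 11010)
  bit 0 = 1: r = r^2 * 18 mod 47 = 1^2 * 18 = 1*18 = 18
  bit 1 = 1: r = r^2 * 18 mod 47 = 18^2 * 18 = 42*18 = 4
  bit 2 = 0: r = r^2 mod 47 = 4^2 = 16
  bit 3 = 1: r = r^2 * 18 mod 47 = 16^2 * 18 = 21*18 = 2
  bit 4 = 0: r = r^2 mod 47 = 2^2 = 4
  -> s = B^a = 4

Answer: 4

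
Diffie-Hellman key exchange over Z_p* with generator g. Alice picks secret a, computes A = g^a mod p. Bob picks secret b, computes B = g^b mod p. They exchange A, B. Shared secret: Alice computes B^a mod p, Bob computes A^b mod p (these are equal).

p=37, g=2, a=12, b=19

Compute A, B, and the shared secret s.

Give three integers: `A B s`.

Answer: 26 35 26

Derivation:
A = 2^12 mod 37  (bits of 12 = 1100)
  bit 0 = 1: r = r^2 * 2 mod 37 = 1^2 * 2 = 1*2 = 2
  bit 1 = 1: r = r^2 * 2 mod 37 = 2^2 * 2 = 4*2 = 8
  bit 2 = 0: r = r^2 mod 37 = 8^2 = 27
  bit 3 = 0: r = r^2 mod 37 = 27^2 = 26
  -> A = 26
B = 2^19 mod 37  (bits of 19 = 10011)
  bit 0 = 1: r = r^2 * 2 mod 37 = 1^2 * 2 = 1*2 = 2
  bit 1 = 0: r = r^2 mod 37 = 2^2 = 4
  bit 2 = 0: r = r^2 mod 37 = 4^2 = 16
  bit 3 = 1: r = r^2 * 2 mod 37 = 16^2 * 2 = 34*2 = 31
  bit 4 = 1: r = r^2 * 2 mod 37 = 31^2 * 2 = 36*2 = 35
  -> B = 35
s = B^a = 35^12 mod 37  (bits of 12 = 1100)
  bit 0 = 1: r = r^2 * 35 mod 37 = 1^2 * 35 = 1*35 = 35
  bit 1 = 1: r = r^2 * 35 mod 37 = 35^2 * 35 = 4*35 = 29
  bit 2 = 0: r = r^2 mod 37 = 29^2 = 27
  bit 3 = 0: r = r^2 mod 37 = 27^2 = 26
  -> s = B^a = 26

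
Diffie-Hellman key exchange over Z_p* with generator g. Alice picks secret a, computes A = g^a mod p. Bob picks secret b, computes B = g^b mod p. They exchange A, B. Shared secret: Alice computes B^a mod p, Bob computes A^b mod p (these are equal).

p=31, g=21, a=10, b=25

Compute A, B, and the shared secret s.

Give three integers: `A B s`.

Answer: 5 26 5

Derivation:
A = 21^10 mod 31  (bits of 10 = 1010)
  bit 0 = 1: r = r^2 * 21 mod 31 = 1^2 * 21 = 1*21 = 21
  bit 1 = 0: r = r^2 mod 31 = 21^2 = 7
  bit 2 = 1: r = r^2 * 21 mod 31 = 7^2 * 21 = 18*21 = 6
  bit 3 = 0: r = r^2 mod 31 = 6^2 = 5
  -> A = 5
B = 21^25 mod 31  (bits of 25 = 11001)
  bit 0 = 1: r = r^2 * 21 mod 31 = 1^2 * 21 = 1*21 = 21
  bit 1 = 1: r = r^2 * 21 mod 31 = 21^2 * 21 = 7*21 = 23
  bit 2 = 0: r = r^2 mod 31 = 23^2 = 2
  bit 3 = 0: r = r^2 mod 31 = 2^2 = 4
  bit 4 = 1: r = r^2 * 21 mod 31 = 4^2 * 21 = 16*21 = 26
  -> B = 26
s = B^a = 26^10 mod 31  (bits of 10 = 1010)
  bit 0 = 1: r = r^2 * 26 mod 31 = 1^2 * 26 = 1*26 = 26
  bit 1 = 0: r = r^2 mod 31 = 26^2 = 25
  bit 2 = 1: r = r^2 * 26 mod 31 = 25^2 * 26 = 5*26 = 6
  bit 3 = 0: r = r^2 mod 31 = 6^2 = 5
  -> s = B^a = 5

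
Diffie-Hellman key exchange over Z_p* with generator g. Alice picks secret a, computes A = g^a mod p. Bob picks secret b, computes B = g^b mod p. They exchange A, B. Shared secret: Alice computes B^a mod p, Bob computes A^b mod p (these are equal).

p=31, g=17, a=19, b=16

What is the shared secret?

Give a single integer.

Answer: 7

Derivation:
A = 17^19 mod 31  (bits of 19 = 10011)
  bit 0 = 1: r = r^2 * 17 mod 31 = 1^2 * 17 = 1*17 = 17
  bit 1 = 0: r = r^2 mod 31 = 17^2 = 10
  bit 2 = 0: r = r^2 mod 31 = 10^2 = 7
  bit 3 = 1: r = r^2 * 17 mod 31 = 7^2 * 17 = 18*17 = 27
  bit 4 = 1: r = r^2 * 17 mod 31 = 27^2 * 17 = 16*17 = 24
  -> A = 24
B = 17^16 mod 31  (bits of 16 = 10000)
  bit 0 = 1: r = r^2 * 17 mod 31 = 1^2 * 17 = 1*17 = 17
  bit 1 = 0: r = r^2 mod 31 = 17^2 = 10
  bit 2 = 0: r = r^2 mod 31 = 10^2 = 7
  bit 3 = 0: r = r^2 mod 31 = 7^2 = 18
  bit 4 = 0: r = r^2 mod 31 = 18^2 = 14
  -> B = 14
s = B^a = 14^19 mod 31  (bits of 19 = 10011)
  bit 0 = 1: r = r^2 * 14 mod 31 = 1^2 * 14 = 1*14 = 14
  bit 1 = 0: r = r^2 mod 31 = 14^2 = 10
  bit 2 = 0: r = r^2 mod 31 = 10^2 = 7
  bit 3 = 1: r = r^2 * 14 mod 31 = 7^2 * 14 = 18*14 = 4
  bit 4 = 1: r = r^2 * 14 mod 31 = 4^2 * 14 = 16*14 = 7
  -> s = B^a = 7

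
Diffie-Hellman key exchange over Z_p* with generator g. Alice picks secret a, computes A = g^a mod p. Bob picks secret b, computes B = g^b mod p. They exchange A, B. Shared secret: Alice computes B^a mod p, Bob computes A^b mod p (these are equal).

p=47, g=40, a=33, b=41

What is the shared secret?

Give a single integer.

A = 40^33 mod 47  (bits of 33 = 100001)
  bit 0 = 1: r = r^2 * 40 mod 47 = 1^2 * 40 = 1*40 = 40
  bit 1 = 0: r = r^2 mod 47 = 40^2 = 2
  bit 2 = 0: r = r^2 mod 47 = 2^2 = 4
  bit 3 = 0: r = r^2 mod 47 = 4^2 = 16
  bit 4 = 0: r = r^2 mod 47 = 16^2 = 21
  bit 5 = 1: r = r^2 * 40 mod 47 = 21^2 * 40 = 18*40 = 15
  -> A = 15
B = 40^41 mod 47  (bits of 41 = 101001)
  bit 0 = 1: r = r^2 * 40 mod 47 = 1^2 * 40 = 1*40 = 40
  bit 1 = 0: r = r^2 mod 47 = 40^2 = 2
  bit 2 = 1: r = r^2 * 40 mod 47 = 2^2 * 40 = 4*40 = 19
  bit 3 = 0: r = r^2 mod 47 = 19^2 = 32
  bit 4 = 0: r = r^2 mod 47 = 32^2 = 37
  bit 5 = 1: r = r^2 * 40 mod 47 = 37^2 * 40 = 6*40 = 5
  -> B = 5
s = B^a = 5^33 mod 47  (bits of 33 = 100001)
  bit 0 = 1: r = r^2 * 5 mod 47 = 1^2 * 5 = 1*5 = 5
  bit 1 = 0: r = r^2 mod 47 = 5^2 = 25
  bit 2 = 0: r = r^2 mod 47 = 25^2 = 14
  bit 3 = 0: r = r^2 mod 47 = 14^2 = 8
  bit 4 = 0: r = r^2 mod 47 = 8^2 = 17
  bit 5 = 1: r = r^2 * 5 mod 47 = 17^2 * 5 = 7*5 = 35
  -> s = B^a = 35

Answer: 35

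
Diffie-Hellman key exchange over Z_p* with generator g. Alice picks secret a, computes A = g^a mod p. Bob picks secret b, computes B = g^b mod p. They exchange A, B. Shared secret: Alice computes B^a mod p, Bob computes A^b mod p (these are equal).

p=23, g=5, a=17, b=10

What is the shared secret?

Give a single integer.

A = 5^17 mod 23  (bits of 17 = 10001)
  bit 0 = 1: r = r^2 * 5 mod 23 = 1^2 * 5 = 1*5 = 5
  bit 1 = 0: r = r^2 mod 23 = 5^2 = 2
  bit 2 = 0: r = r^2 mod 23 = 2^2 = 4
  bit 3 = 0: r = r^2 mod 23 = 4^2 = 16
  bit 4 = 1: r = r^2 * 5 mod 23 = 16^2 * 5 = 3*5 = 15
  -> A = 15
B = 5^10 mod 23  (bits of 10 = 1010)
  bit 0 = 1: r = r^2 * 5 mod 23 = 1^2 * 5 = 1*5 = 5
  bit 1 = 0: r = r^2 mod 23 = 5^2 = 2
  bit 2 = 1: r = r^2 * 5 mod 23 = 2^2 * 5 = 4*5 = 20
  bit 3 = 0: r = r^2 mod 23 = 20^2 = 9
  -> B = 9
s = B^a = 9^17 mod 23  (bits of 17 = 10001)
  bit 0 = 1: r = r^2 * 9 mod 23 = 1^2 * 9 = 1*9 = 9
  bit 1 = 0: r = r^2 mod 23 = 9^2 = 12
  bit 2 = 0: r = r^2 mod 23 = 12^2 = 6
  bit 3 = 0: r = r^2 mod 23 = 6^2 = 13
  bit 4 = 1: r = r^2 * 9 mod 23 = 13^2 * 9 = 8*9 = 3
  -> s = B^a = 3

Answer: 3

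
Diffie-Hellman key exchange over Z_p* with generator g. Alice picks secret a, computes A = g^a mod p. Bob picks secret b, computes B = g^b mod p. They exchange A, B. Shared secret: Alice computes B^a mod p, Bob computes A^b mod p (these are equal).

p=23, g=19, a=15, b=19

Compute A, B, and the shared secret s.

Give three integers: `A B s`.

A = 19^15 mod 23  (bits of 15 = 1111)
  bit 0 = 1: r = r^2 * 19 mod 23 = 1^2 * 19 = 1*19 = 19
  bit 1 = 1: r = r^2 * 19 mod 23 = 19^2 * 19 = 16*19 = 5
  bit 2 = 1: r = r^2 * 19 mod 23 = 5^2 * 19 = 2*19 = 15
  bit 3 = 1: r = r^2 * 19 mod 23 = 15^2 * 19 = 18*19 = 20
  -> A = 20
B = 19^19 mod 23  (bits of 19 = 10011)
  bit 0 = 1: r = r^2 * 19 mod 23 = 1^2 * 19 = 1*19 = 19
  bit 1 = 0: r = r^2 mod 23 = 19^2 = 16
  bit 2 = 0: r = r^2 mod 23 = 16^2 = 3
  bit 3 = 1: r = r^2 * 19 mod 23 = 3^2 * 19 = 9*19 = 10
  bit 4 = 1: r = r^2 * 19 mod 23 = 10^2 * 19 = 8*19 = 14
  -> B = 14
s = B^a = 14^15 mod 23  (bits of 15 = 1111)
  bit 0 = 1: r = r^2 * 14 mod 23 = 1^2 * 14 = 1*14 = 14
  bit 1 = 1: r = r^2 * 14 mod 23 = 14^2 * 14 = 12*14 = 7
  bit 2 = 1: r = r^2 * 14 mod 23 = 7^2 * 14 = 3*14 = 19
  bit 3 = 1: r = r^2 * 14 mod 23 = 19^2 * 14 = 16*14 = 17
  -> s = B^a = 17

Answer: 20 14 17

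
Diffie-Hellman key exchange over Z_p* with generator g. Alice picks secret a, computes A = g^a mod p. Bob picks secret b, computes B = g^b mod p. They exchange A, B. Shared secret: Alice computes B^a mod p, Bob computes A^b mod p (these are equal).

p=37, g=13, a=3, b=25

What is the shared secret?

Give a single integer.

A = 13^3 mod 37  (bits of 3 = 11)
  bit 0 = 1: r = r^2 * 13 mod 37 = 1^2 * 13 = 1*13 = 13
  bit 1 = 1: r = r^2 * 13 mod 37 = 13^2 * 13 = 21*13 = 14
  -> A = 14
B = 13^25 mod 37  (bits of 25 = 11001)
  bit 0 = 1: r = r^2 * 13 mod 37 = 1^2 * 13 = 1*13 = 13
  bit 1 = 1: r = r^2 * 13 mod 37 = 13^2 * 13 = 21*13 = 14
  bit 2 = 0: r = r^2 mod 37 = 14^2 = 11
  bit 3 = 0: r = r^2 mod 37 = 11^2 = 10
  bit 4 = 1: r = r^2 * 13 mod 37 = 10^2 * 13 = 26*13 = 5
  -> B = 5
s = B^a = 5^3 mod 37  (bits of 3 = 11)
  bit 0 = 1: r = r^2 * 5 mod 37 = 1^2 * 5 = 1*5 = 5
  bit 1 = 1: r = r^2 * 5 mod 37 = 5^2 * 5 = 25*5 = 14
  -> s = B^a = 14

Answer: 14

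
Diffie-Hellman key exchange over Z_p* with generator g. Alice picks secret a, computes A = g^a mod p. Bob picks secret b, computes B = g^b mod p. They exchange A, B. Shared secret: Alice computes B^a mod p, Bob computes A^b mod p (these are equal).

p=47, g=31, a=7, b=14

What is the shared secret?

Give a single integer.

A = 31^7 mod 47  (bits of 7 = 111)
  bit 0 = 1: r = r^2 * 31 mod 47 = 1^2 * 31 = 1*31 = 31
  bit 1 = 1: r = r^2 * 31 mod 47 = 31^2 * 31 = 21*31 = 40
  bit 2 = 1: r = r^2 * 31 mod 47 = 40^2 * 31 = 2*31 = 15
  -> A = 15
B = 31^14 mod 47  (bits of 14 = 1110)
  bit 0 = 1: r = r^2 * 31 mod 47 = 1^2 * 31 = 1*31 = 31
  bit 1 = 1: r = r^2 * 31 mod 47 = 31^2 * 31 = 21*31 = 40
  bit 2 = 1: r = r^2 * 31 mod 47 = 40^2 * 31 = 2*31 = 15
  bit 3 = 0: r = r^2 mod 47 = 15^2 = 37
  -> B = 37
s = B^a = 37^7 mod 47  (bits of 7 = 111)
  bit 0 = 1: r = r^2 * 37 mod 47 = 1^2 * 37 = 1*37 = 37
  bit 1 = 1: r = r^2 * 37 mod 47 = 37^2 * 37 = 6*37 = 34
  bit 2 = 1: r = r^2 * 37 mod 47 = 34^2 * 37 = 28*37 = 2
  -> s = B^a = 2

Answer: 2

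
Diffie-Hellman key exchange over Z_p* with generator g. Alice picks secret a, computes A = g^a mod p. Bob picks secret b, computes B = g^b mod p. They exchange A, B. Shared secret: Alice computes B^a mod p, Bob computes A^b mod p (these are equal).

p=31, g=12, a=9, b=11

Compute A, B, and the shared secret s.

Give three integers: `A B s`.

Answer: 15 21 15

Derivation:
A = 12^9 mod 31  (bits of 9 = 1001)
  bit 0 = 1: r = r^2 * 12 mod 31 = 1^2 * 12 = 1*12 = 12
  bit 1 = 0: r = r^2 mod 31 = 12^2 = 20
  bit 2 = 0: r = r^2 mod 31 = 20^2 = 28
  bit 3 = 1: r = r^2 * 12 mod 31 = 28^2 * 12 = 9*12 = 15
  -> A = 15
B = 12^11 mod 31  (bits of 11 = 1011)
  bit 0 = 1: r = r^2 * 12 mod 31 = 1^2 * 12 = 1*12 = 12
  bit 1 = 0: r = r^2 mod 31 = 12^2 = 20
  bit 2 = 1: r = r^2 * 12 mod 31 = 20^2 * 12 = 28*12 = 26
  bit 3 = 1: r = r^2 * 12 mod 31 = 26^2 * 12 = 25*12 = 21
  -> B = 21
s = B^a = 21^9 mod 31  (bits of 9 = 1001)
  bit 0 = 1: r = r^2 * 21 mod 31 = 1^2 * 21 = 1*21 = 21
  bit 1 = 0: r = r^2 mod 31 = 21^2 = 7
  bit 2 = 0: r = r^2 mod 31 = 7^2 = 18
  bit 3 = 1: r = r^2 * 21 mod 31 = 18^2 * 21 = 14*21 = 15
  -> s = B^a = 15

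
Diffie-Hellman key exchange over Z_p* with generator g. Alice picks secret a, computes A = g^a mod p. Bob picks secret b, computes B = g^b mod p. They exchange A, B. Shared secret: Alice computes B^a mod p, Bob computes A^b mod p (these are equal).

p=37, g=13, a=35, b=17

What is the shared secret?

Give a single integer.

Answer: 24

Derivation:
A = 13^35 mod 37  (bits of 35 = 100011)
  bit 0 = 1: r = r^2 * 13 mod 37 = 1^2 * 13 = 1*13 = 13
  bit 1 = 0: r = r^2 mod 37 = 13^2 = 21
  bit 2 = 0: r = r^2 mod 37 = 21^2 = 34
  bit 3 = 0: r = r^2 mod 37 = 34^2 = 9
  bit 4 = 1: r = r^2 * 13 mod 37 = 9^2 * 13 = 7*13 = 17
  bit 5 = 1: r = r^2 * 13 mod 37 = 17^2 * 13 = 30*13 = 20
  -> A = 20
B = 13^17 mod 37  (bits of 17 = 10001)
  bit 0 = 1: r = r^2 * 13 mod 37 = 1^2 * 13 = 1*13 = 13
  bit 1 = 0: r = r^2 mod 37 = 13^2 = 21
  bit 2 = 0: r = r^2 mod 37 = 21^2 = 34
  bit 3 = 0: r = r^2 mod 37 = 34^2 = 9
  bit 4 = 1: r = r^2 * 13 mod 37 = 9^2 * 13 = 7*13 = 17
  -> B = 17
s = B^a = 17^35 mod 37  (bits of 35 = 100011)
  bit 0 = 1: r = r^2 * 17 mod 37 = 1^2 * 17 = 1*17 = 17
  bit 1 = 0: r = r^2 mod 37 = 17^2 = 30
  bit 2 = 0: r = r^2 mod 37 = 30^2 = 12
  bit 3 = 0: r = r^2 mod 37 = 12^2 = 33
  bit 4 = 1: r = r^2 * 17 mod 37 = 33^2 * 17 = 16*17 = 13
  bit 5 = 1: r = r^2 * 17 mod 37 = 13^2 * 17 = 21*17 = 24
  -> s = B^a = 24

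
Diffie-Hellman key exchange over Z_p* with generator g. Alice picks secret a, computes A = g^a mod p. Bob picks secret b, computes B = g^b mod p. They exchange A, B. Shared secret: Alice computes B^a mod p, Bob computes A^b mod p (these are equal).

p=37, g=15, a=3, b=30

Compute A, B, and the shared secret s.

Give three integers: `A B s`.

Answer: 8 11 36

Derivation:
A = 15^3 mod 37  (bits of 3 = 11)
  bit 0 = 1: r = r^2 * 15 mod 37 = 1^2 * 15 = 1*15 = 15
  bit 1 = 1: r = r^2 * 15 mod 37 = 15^2 * 15 = 3*15 = 8
  -> A = 8
B = 15^30 mod 37  (bits of 30 = 11110)
  bit 0 = 1: r = r^2 * 15 mod 37 = 1^2 * 15 = 1*15 = 15
  bit 1 = 1: r = r^2 * 15 mod 37 = 15^2 * 15 = 3*15 = 8
  bit 2 = 1: r = r^2 * 15 mod 37 = 8^2 * 15 = 27*15 = 35
  bit 3 = 1: r = r^2 * 15 mod 37 = 35^2 * 15 = 4*15 = 23
  bit 4 = 0: r = r^2 mod 37 = 23^2 = 11
  -> B = 11
s = B^a = 11^3 mod 37  (bits of 3 = 11)
  bit 0 = 1: r = r^2 * 11 mod 37 = 1^2 * 11 = 1*11 = 11
  bit 1 = 1: r = r^2 * 11 mod 37 = 11^2 * 11 = 10*11 = 36
  -> s = B^a = 36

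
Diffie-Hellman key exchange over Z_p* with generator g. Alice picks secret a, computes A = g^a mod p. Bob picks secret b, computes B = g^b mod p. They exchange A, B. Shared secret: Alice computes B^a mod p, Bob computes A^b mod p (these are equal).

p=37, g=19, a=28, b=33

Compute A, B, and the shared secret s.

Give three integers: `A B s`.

Answer: 34 8 26

Derivation:
A = 19^28 mod 37  (bits of 28 = 11100)
  bit 0 = 1: r = r^2 * 19 mod 37 = 1^2 * 19 = 1*19 = 19
  bit 1 = 1: r = r^2 * 19 mod 37 = 19^2 * 19 = 28*19 = 14
  bit 2 = 1: r = r^2 * 19 mod 37 = 14^2 * 19 = 11*19 = 24
  bit 3 = 0: r = r^2 mod 37 = 24^2 = 21
  bit 4 = 0: r = r^2 mod 37 = 21^2 = 34
  -> A = 34
B = 19^33 mod 37  (bits of 33 = 100001)
  bit 0 = 1: r = r^2 * 19 mod 37 = 1^2 * 19 = 1*19 = 19
  bit 1 = 0: r = r^2 mod 37 = 19^2 = 28
  bit 2 = 0: r = r^2 mod 37 = 28^2 = 7
  bit 3 = 0: r = r^2 mod 37 = 7^2 = 12
  bit 4 = 0: r = r^2 mod 37 = 12^2 = 33
  bit 5 = 1: r = r^2 * 19 mod 37 = 33^2 * 19 = 16*19 = 8
  -> B = 8
s = B^a = 8^28 mod 37  (bits of 28 = 11100)
  bit 0 = 1: r = r^2 * 8 mod 37 = 1^2 * 8 = 1*8 = 8
  bit 1 = 1: r = r^2 * 8 mod 37 = 8^2 * 8 = 27*8 = 31
  bit 2 = 1: r = r^2 * 8 mod 37 = 31^2 * 8 = 36*8 = 29
  bit 3 = 0: r = r^2 mod 37 = 29^2 = 27
  bit 4 = 0: r = r^2 mod 37 = 27^2 = 26
  -> s = B^a = 26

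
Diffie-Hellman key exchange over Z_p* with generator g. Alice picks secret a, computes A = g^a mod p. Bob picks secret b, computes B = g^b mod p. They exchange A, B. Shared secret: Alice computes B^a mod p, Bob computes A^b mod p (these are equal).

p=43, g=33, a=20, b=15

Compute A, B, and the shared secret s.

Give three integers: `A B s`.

A = 33^20 mod 43  (bits of 20 = 10100)
  bit 0 = 1: r = r^2 * 33 mod 43 = 1^2 * 33 = 1*33 = 33
  bit 1 = 0: r = r^2 mod 43 = 33^2 = 14
  bit 2 = 1: r = r^2 * 33 mod 43 = 14^2 * 33 = 24*33 = 18
  bit 3 = 0: r = r^2 mod 43 = 18^2 = 23
  bit 4 = 0: r = r^2 mod 43 = 23^2 = 13
  -> A = 13
B = 33^15 mod 43  (bits of 15 = 1111)
  bit 0 = 1: r = r^2 * 33 mod 43 = 1^2 * 33 = 1*33 = 33
  bit 1 = 1: r = r^2 * 33 mod 43 = 33^2 * 33 = 14*33 = 32
  bit 2 = 1: r = r^2 * 33 mod 43 = 32^2 * 33 = 35*33 = 37
  bit 3 = 1: r = r^2 * 33 mod 43 = 37^2 * 33 = 36*33 = 27
  -> B = 27
s = B^a = 27^20 mod 43  (bits of 20 = 10100)
  bit 0 = 1: r = r^2 * 27 mod 43 = 1^2 * 27 = 1*27 = 27
  bit 1 = 0: r = r^2 mod 43 = 27^2 = 41
  bit 2 = 1: r = r^2 * 27 mod 43 = 41^2 * 27 = 4*27 = 22
  bit 3 = 0: r = r^2 mod 43 = 22^2 = 11
  bit 4 = 0: r = r^2 mod 43 = 11^2 = 35
  -> s = B^a = 35

Answer: 13 27 35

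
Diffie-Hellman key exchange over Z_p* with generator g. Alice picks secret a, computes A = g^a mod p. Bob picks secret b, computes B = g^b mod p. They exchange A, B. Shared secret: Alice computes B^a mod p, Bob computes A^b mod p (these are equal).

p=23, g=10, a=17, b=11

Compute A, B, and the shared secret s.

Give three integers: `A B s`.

A = 10^17 mod 23  (bits of 17 = 10001)
  bit 0 = 1: r = r^2 * 10 mod 23 = 1^2 * 10 = 1*10 = 10
  bit 1 = 0: r = r^2 mod 23 = 10^2 = 8
  bit 2 = 0: r = r^2 mod 23 = 8^2 = 18
  bit 3 = 0: r = r^2 mod 23 = 18^2 = 2
  bit 4 = 1: r = r^2 * 10 mod 23 = 2^2 * 10 = 4*10 = 17
  -> A = 17
B = 10^11 mod 23  (bits of 11 = 1011)
  bit 0 = 1: r = r^2 * 10 mod 23 = 1^2 * 10 = 1*10 = 10
  bit 1 = 0: r = r^2 mod 23 = 10^2 = 8
  bit 2 = 1: r = r^2 * 10 mod 23 = 8^2 * 10 = 18*10 = 19
  bit 3 = 1: r = r^2 * 10 mod 23 = 19^2 * 10 = 16*10 = 22
  -> B = 22
s = B^a = 22^17 mod 23  (bits of 17 = 10001)
  bit 0 = 1: r = r^2 * 22 mod 23 = 1^2 * 22 = 1*22 = 22
  bit 1 = 0: r = r^2 mod 23 = 22^2 = 1
  bit 2 = 0: r = r^2 mod 23 = 1^2 = 1
  bit 3 = 0: r = r^2 mod 23 = 1^2 = 1
  bit 4 = 1: r = r^2 * 22 mod 23 = 1^2 * 22 = 1*22 = 22
  -> s = B^a = 22

Answer: 17 22 22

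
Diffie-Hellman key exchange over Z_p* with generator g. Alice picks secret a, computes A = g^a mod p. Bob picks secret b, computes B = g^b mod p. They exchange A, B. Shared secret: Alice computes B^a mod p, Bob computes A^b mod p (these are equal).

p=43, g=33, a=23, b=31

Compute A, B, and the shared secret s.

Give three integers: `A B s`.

Answer: 29 20 30

Derivation:
A = 33^23 mod 43  (bits of 23 = 10111)
  bit 0 = 1: r = r^2 * 33 mod 43 = 1^2 * 33 = 1*33 = 33
  bit 1 = 0: r = r^2 mod 43 = 33^2 = 14
  bit 2 = 1: r = r^2 * 33 mod 43 = 14^2 * 33 = 24*33 = 18
  bit 3 = 1: r = r^2 * 33 mod 43 = 18^2 * 33 = 23*33 = 28
  bit 4 = 1: r = r^2 * 33 mod 43 = 28^2 * 33 = 10*33 = 29
  -> A = 29
B = 33^31 mod 43  (bits of 31 = 11111)
  bit 0 = 1: r = r^2 * 33 mod 43 = 1^2 * 33 = 1*33 = 33
  bit 1 = 1: r = r^2 * 33 mod 43 = 33^2 * 33 = 14*33 = 32
  bit 2 = 1: r = r^2 * 33 mod 43 = 32^2 * 33 = 35*33 = 37
  bit 3 = 1: r = r^2 * 33 mod 43 = 37^2 * 33 = 36*33 = 27
  bit 4 = 1: r = r^2 * 33 mod 43 = 27^2 * 33 = 41*33 = 20
  -> B = 20
s = B^a = 20^23 mod 43  (bits of 23 = 10111)
  bit 0 = 1: r = r^2 * 20 mod 43 = 1^2 * 20 = 1*20 = 20
  bit 1 = 0: r = r^2 mod 43 = 20^2 = 13
  bit 2 = 1: r = r^2 * 20 mod 43 = 13^2 * 20 = 40*20 = 26
  bit 3 = 1: r = r^2 * 20 mod 43 = 26^2 * 20 = 31*20 = 18
  bit 4 = 1: r = r^2 * 20 mod 43 = 18^2 * 20 = 23*20 = 30
  -> s = B^a = 30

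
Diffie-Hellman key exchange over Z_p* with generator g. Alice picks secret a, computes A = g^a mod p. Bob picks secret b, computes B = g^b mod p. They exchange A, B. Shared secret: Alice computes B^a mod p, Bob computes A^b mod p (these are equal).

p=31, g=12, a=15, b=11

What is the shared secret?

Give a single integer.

Answer: 30

Derivation:
A = 12^15 mod 31  (bits of 15 = 1111)
  bit 0 = 1: r = r^2 * 12 mod 31 = 1^2 * 12 = 1*12 = 12
  bit 1 = 1: r = r^2 * 12 mod 31 = 12^2 * 12 = 20*12 = 23
  bit 2 = 1: r = r^2 * 12 mod 31 = 23^2 * 12 = 2*12 = 24
  bit 3 = 1: r = r^2 * 12 mod 31 = 24^2 * 12 = 18*12 = 30
  -> A = 30
B = 12^11 mod 31  (bits of 11 = 1011)
  bit 0 = 1: r = r^2 * 12 mod 31 = 1^2 * 12 = 1*12 = 12
  bit 1 = 0: r = r^2 mod 31 = 12^2 = 20
  bit 2 = 1: r = r^2 * 12 mod 31 = 20^2 * 12 = 28*12 = 26
  bit 3 = 1: r = r^2 * 12 mod 31 = 26^2 * 12 = 25*12 = 21
  -> B = 21
s = B^a = 21^15 mod 31  (bits of 15 = 1111)
  bit 0 = 1: r = r^2 * 21 mod 31 = 1^2 * 21 = 1*21 = 21
  bit 1 = 1: r = r^2 * 21 mod 31 = 21^2 * 21 = 7*21 = 23
  bit 2 = 1: r = r^2 * 21 mod 31 = 23^2 * 21 = 2*21 = 11
  bit 3 = 1: r = r^2 * 21 mod 31 = 11^2 * 21 = 28*21 = 30
  -> s = B^a = 30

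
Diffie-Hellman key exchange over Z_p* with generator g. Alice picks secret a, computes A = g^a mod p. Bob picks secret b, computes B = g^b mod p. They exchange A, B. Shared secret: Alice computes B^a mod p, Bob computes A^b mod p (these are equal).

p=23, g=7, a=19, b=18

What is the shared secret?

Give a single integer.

A = 7^19 mod 23  (bits of 19 = 10011)
  bit 0 = 1: r = r^2 * 7 mod 23 = 1^2 * 7 = 1*7 = 7
  bit 1 = 0: r = r^2 mod 23 = 7^2 = 3
  bit 2 = 0: r = r^2 mod 23 = 3^2 = 9
  bit 3 = 1: r = r^2 * 7 mod 23 = 9^2 * 7 = 12*7 = 15
  bit 4 = 1: r = r^2 * 7 mod 23 = 15^2 * 7 = 18*7 = 11
  -> A = 11
B = 7^18 mod 23  (bits of 18 = 10010)
  bit 0 = 1: r = r^2 * 7 mod 23 = 1^2 * 7 = 1*7 = 7
  bit 1 = 0: r = r^2 mod 23 = 7^2 = 3
  bit 2 = 0: r = r^2 mod 23 = 3^2 = 9
  bit 3 = 1: r = r^2 * 7 mod 23 = 9^2 * 7 = 12*7 = 15
  bit 4 = 0: r = r^2 mod 23 = 15^2 = 18
  -> B = 18
s = B^a = 18^19 mod 23  (bits of 19 = 10011)
  bit 0 = 1: r = r^2 * 18 mod 23 = 1^2 * 18 = 1*18 = 18
  bit 1 = 0: r = r^2 mod 23 = 18^2 = 2
  bit 2 = 0: r = r^2 mod 23 = 2^2 = 4
  bit 3 = 1: r = r^2 * 18 mod 23 = 4^2 * 18 = 16*18 = 12
  bit 4 = 1: r = r^2 * 18 mod 23 = 12^2 * 18 = 6*18 = 16
  -> s = B^a = 16

Answer: 16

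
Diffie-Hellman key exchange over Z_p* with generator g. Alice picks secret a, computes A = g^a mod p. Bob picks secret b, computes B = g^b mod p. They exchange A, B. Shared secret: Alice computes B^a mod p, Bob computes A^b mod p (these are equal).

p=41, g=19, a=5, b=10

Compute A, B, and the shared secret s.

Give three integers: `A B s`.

Answer: 27 32 32

Derivation:
A = 19^5 mod 41  (bits of 5 = 101)
  bit 0 = 1: r = r^2 * 19 mod 41 = 1^2 * 19 = 1*19 = 19
  bit 1 = 0: r = r^2 mod 41 = 19^2 = 33
  bit 2 = 1: r = r^2 * 19 mod 41 = 33^2 * 19 = 23*19 = 27
  -> A = 27
B = 19^10 mod 41  (bits of 10 = 1010)
  bit 0 = 1: r = r^2 * 19 mod 41 = 1^2 * 19 = 1*19 = 19
  bit 1 = 0: r = r^2 mod 41 = 19^2 = 33
  bit 2 = 1: r = r^2 * 19 mod 41 = 33^2 * 19 = 23*19 = 27
  bit 3 = 0: r = r^2 mod 41 = 27^2 = 32
  -> B = 32
s = B^a = 32^5 mod 41  (bits of 5 = 101)
  bit 0 = 1: r = r^2 * 32 mod 41 = 1^2 * 32 = 1*32 = 32
  bit 1 = 0: r = r^2 mod 41 = 32^2 = 40
  bit 2 = 1: r = r^2 * 32 mod 41 = 40^2 * 32 = 1*32 = 32
  -> s = B^a = 32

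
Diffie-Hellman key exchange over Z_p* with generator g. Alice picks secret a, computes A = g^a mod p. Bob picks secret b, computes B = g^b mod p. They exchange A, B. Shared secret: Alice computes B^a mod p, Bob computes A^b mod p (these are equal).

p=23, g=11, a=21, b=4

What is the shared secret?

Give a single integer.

Answer: 16

Derivation:
A = 11^21 mod 23  (bits of 21 = 10101)
  bit 0 = 1: r = r^2 * 11 mod 23 = 1^2 * 11 = 1*11 = 11
  bit 1 = 0: r = r^2 mod 23 = 11^2 = 6
  bit 2 = 1: r = r^2 * 11 mod 23 = 6^2 * 11 = 13*11 = 5
  bit 3 = 0: r = r^2 mod 23 = 5^2 = 2
  bit 4 = 1: r = r^2 * 11 mod 23 = 2^2 * 11 = 4*11 = 21
  -> A = 21
B = 11^4 mod 23  (bits of 4 = 100)
  bit 0 = 1: r = r^2 * 11 mod 23 = 1^2 * 11 = 1*11 = 11
  bit 1 = 0: r = r^2 mod 23 = 11^2 = 6
  bit 2 = 0: r = r^2 mod 23 = 6^2 = 13
  -> B = 13
s = B^a = 13^21 mod 23  (bits of 21 = 10101)
  bit 0 = 1: r = r^2 * 13 mod 23 = 1^2 * 13 = 1*13 = 13
  bit 1 = 0: r = r^2 mod 23 = 13^2 = 8
  bit 2 = 1: r = r^2 * 13 mod 23 = 8^2 * 13 = 18*13 = 4
  bit 3 = 0: r = r^2 mod 23 = 4^2 = 16
  bit 4 = 1: r = r^2 * 13 mod 23 = 16^2 * 13 = 3*13 = 16
  -> s = B^a = 16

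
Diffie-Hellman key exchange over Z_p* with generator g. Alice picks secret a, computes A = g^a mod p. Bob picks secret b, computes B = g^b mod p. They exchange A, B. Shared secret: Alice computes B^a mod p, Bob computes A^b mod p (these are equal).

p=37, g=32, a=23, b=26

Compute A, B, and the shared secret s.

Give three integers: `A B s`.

A = 32^23 mod 37  (bits of 23 = 10111)
  bit 0 = 1: r = r^2 * 32 mod 37 = 1^2 * 32 = 1*32 = 32
  bit 1 = 0: r = r^2 mod 37 = 32^2 = 25
  bit 2 = 1: r = r^2 * 32 mod 37 = 25^2 * 32 = 33*32 = 20
  bit 3 = 1: r = r^2 * 32 mod 37 = 20^2 * 32 = 30*32 = 35
  bit 4 = 1: r = r^2 * 32 mod 37 = 35^2 * 32 = 4*32 = 17
  -> A = 17
B = 32^26 mod 37  (bits of 26 = 11010)
  bit 0 = 1: r = r^2 * 32 mod 37 = 1^2 * 32 = 1*32 = 32
  bit 1 = 1: r = r^2 * 32 mod 37 = 32^2 * 32 = 25*32 = 23
  bit 2 = 0: r = r^2 mod 37 = 23^2 = 11
  bit 3 = 1: r = r^2 * 32 mod 37 = 11^2 * 32 = 10*32 = 24
  bit 4 = 0: r = r^2 mod 37 = 24^2 = 21
  -> B = 21
s = B^a = 21^23 mod 37  (bits of 23 = 10111)
  bit 0 = 1: r = r^2 * 21 mod 37 = 1^2 * 21 = 1*21 = 21
  bit 1 = 0: r = r^2 mod 37 = 21^2 = 34
  bit 2 = 1: r = r^2 * 21 mod 37 = 34^2 * 21 = 9*21 = 4
  bit 3 = 1: r = r^2 * 21 mod 37 = 4^2 * 21 = 16*21 = 3
  bit 4 = 1: r = r^2 * 21 mod 37 = 3^2 * 21 = 9*21 = 4
  -> s = B^a = 4

Answer: 17 21 4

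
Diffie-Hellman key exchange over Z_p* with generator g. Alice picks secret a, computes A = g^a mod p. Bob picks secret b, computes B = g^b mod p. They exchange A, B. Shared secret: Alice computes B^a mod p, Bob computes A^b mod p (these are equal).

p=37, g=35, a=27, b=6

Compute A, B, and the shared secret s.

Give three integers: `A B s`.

Answer: 31 27 36

Derivation:
A = 35^27 mod 37  (bits of 27 = 11011)
  bit 0 = 1: r = r^2 * 35 mod 37 = 1^2 * 35 = 1*35 = 35
  bit 1 = 1: r = r^2 * 35 mod 37 = 35^2 * 35 = 4*35 = 29
  bit 2 = 0: r = r^2 mod 37 = 29^2 = 27
  bit 3 = 1: r = r^2 * 35 mod 37 = 27^2 * 35 = 26*35 = 22
  bit 4 = 1: r = r^2 * 35 mod 37 = 22^2 * 35 = 3*35 = 31
  -> A = 31
B = 35^6 mod 37  (bits of 6 = 110)
  bit 0 = 1: r = r^2 * 35 mod 37 = 1^2 * 35 = 1*35 = 35
  bit 1 = 1: r = r^2 * 35 mod 37 = 35^2 * 35 = 4*35 = 29
  bit 2 = 0: r = r^2 mod 37 = 29^2 = 27
  -> B = 27
s = B^a = 27^27 mod 37  (bits of 27 = 11011)
  bit 0 = 1: r = r^2 * 27 mod 37 = 1^2 * 27 = 1*27 = 27
  bit 1 = 1: r = r^2 * 27 mod 37 = 27^2 * 27 = 26*27 = 36
  bit 2 = 0: r = r^2 mod 37 = 36^2 = 1
  bit 3 = 1: r = r^2 * 27 mod 37 = 1^2 * 27 = 1*27 = 27
  bit 4 = 1: r = r^2 * 27 mod 37 = 27^2 * 27 = 26*27 = 36
  -> s = B^a = 36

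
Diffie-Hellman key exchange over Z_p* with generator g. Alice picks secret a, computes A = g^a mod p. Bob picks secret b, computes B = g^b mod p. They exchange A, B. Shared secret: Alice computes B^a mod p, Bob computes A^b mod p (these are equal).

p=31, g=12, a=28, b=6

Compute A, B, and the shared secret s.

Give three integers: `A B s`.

A = 12^28 mod 31  (bits of 28 = 11100)
  bit 0 = 1: r = r^2 * 12 mod 31 = 1^2 * 12 = 1*12 = 12
  bit 1 = 1: r = r^2 * 12 mod 31 = 12^2 * 12 = 20*12 = 23
  bit 2 = 1: r = r^2 * 12 mod 31 = 23^2 * 12 = 2*12 = 24
  bit 3 = 0: r = r^2 mod 31 = 24^2 = 18
  bit 4 = 0: r = r^2 mod 31 = 18^2 = 14
  -> A = 14
B = 12^6 mod 31  (bits of 6 = 110)
  bit 0 = 1: r = r^2 * 12 mod 31 = 1^2 * 12 = 1*12 = 12
  bit 1 = 1: r = r^2 * 12 mod 31 = 12^2 * 12 = 20*12 = 23
  bit 2 = 0: r = r^2 mod 31 = 23^2 = 2
  -> B = 2
s = B^a = 2^28 mod 31  (bits of 28 = 11100)
  bit 0 = 1: r = r^2 * 2 mod 31 = 1^2 * 2 = 1*2 = 2
  bit 1 = 1: r = r^2 * 2 mod 31 = 2^2 * 2 = 4*2 = 8
  bit 2 = 1: r = r^2 * 2 mod 31 = 8^2 * 2 = 2*2 = 4
  bit 3 = 0: r = r^2 mod 31 = 4^2 = 16
  bit 4 = 0: r = r^2 mod 31 = 16^2 = 8
  -> s = B^a = 8

Answer: 14 2 8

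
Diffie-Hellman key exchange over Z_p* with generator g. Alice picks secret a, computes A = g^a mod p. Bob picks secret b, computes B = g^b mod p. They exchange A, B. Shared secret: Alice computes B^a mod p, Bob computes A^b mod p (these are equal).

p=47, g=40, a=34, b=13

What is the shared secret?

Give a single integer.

A = 40^34 mod 47  (bits of 34 = 100010)
  bit 0 = 1: r = r^2 * 40 mod 47 = 1^2 * 40 = 1*40 = 40
  bit 1 = 0: r = r^2 mod 47 = 40^2 = 2
  bit 2 = 0: r = r^2 mod 47 = 2^2 = 4
  bit 3 = 0: r = r^2 mod 47 = 4^2 = 16
  bit 4 = 1: r = r^2 * 40 mod 47 = 16^2 * 40 = 21*40 = 41
  bit 5 = 0: r = r^2 mod 47 = 41^2 = 36
  -> A = 36
B = 40^13 mod 47  (bits of 13 = 1101)
  bit 0 = 1: r = r^2 * 40 mod 47 = 1^2 * 40 = 1*40 = 40
  bit 1 = 1: r = r^2 * 40 mod 47 = 40^2 * 40 = 2*40 = 33
  bit 2 = 0: r = r^2 mod 47 = 33^2 = 8
  bit 3 = 1: r = r^2 * 40 mod 47 = 8^2 * 40 = 17*40 = 22
  -> B = 22
s = B^a = 22^34 mod 47  (bits of 34 = 100010)
  bit 0 = 1: r = r^2 * 22 mod 47 = 1^2 * 22 = 1*22 = 22
  bit 1 = 0: r = r^2 mod 47 = 22^2 = 14
  bit 2 = 0: r = r^2 mod 47 = 14^2 = 8
  bit 3 = 0: r = r^2 mod 47 = 8^2 = 17
  bit 4 = 1: r = r^2 * 22 mod 47 = 17^2 * 22 = 7*22 = 13
  bit 5 = 0: r = r^2 mod 47 = 13^2 = 28
  -> s = B^a = 28

Answer: 28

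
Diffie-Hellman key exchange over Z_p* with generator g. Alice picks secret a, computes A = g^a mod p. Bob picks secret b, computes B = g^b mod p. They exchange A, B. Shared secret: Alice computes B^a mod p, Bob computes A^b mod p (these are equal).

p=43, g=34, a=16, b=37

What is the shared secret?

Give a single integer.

Answer: 25

Derivation:
A = 34^16 mod 43  (bits of 16 = 10000)
  bit 0 = 1: r = r^2 * 34 mod 43 = 1^2 * 34 = 1*34 = 34
  bit 1 = 0: r = r^2 mod 43 = 34^2 = 38
  bit 2 = 0: r = r^2 mod 43 = 38^2 = 25
  bit 3 = 0: r = r^2 mod 43 = 25^2 = 23
  bit 4 = 0: r = r^2 mod 43 = 23^2 = 13
  -> A = 13
B = 34^37 mod 43  (bits of 37 = 100101)
  bit 0 = 1: r = r^2 * 34 mod 43 = 1^2 * 34 = 1*34 = 34
  bit 1 = 0: r = r^2 mod 43 = 34^2 = 38
  bit 2 = 0: r = r^2 mod 43 = 38^2 = 25
  bit 3 = 1: r = r^2 * 34 mod 43 = 25^2 * 34 = 23*34 = 8
  bit 4 = 0: r = r^2 mod 43 = 8^2 = 21
  bit 5 = 1: r = r^2 * 34 mod 43 = 21^2 * 34 = 11*34 = 30
  -> B = 30
s = B^a = 30^16 mod 43  (bits of 16 = 10000)
  bit 0 = 1: r = r^2 * 30 mod 43 = 1^2 * 30 = 1*30 = 30
  bit 1 = 0: r = r^2 mod 43 = 30^2 = 40
  bit 2 = 0: r = r^2 mod 43 = 40^2 = 9
  bit 3 = 0: r = r^2 mod 43 = 9^2 = 38
  bit 4 = 0: r = r^2 mod 43 = 38^2 = 25
  -> s = B^a = 25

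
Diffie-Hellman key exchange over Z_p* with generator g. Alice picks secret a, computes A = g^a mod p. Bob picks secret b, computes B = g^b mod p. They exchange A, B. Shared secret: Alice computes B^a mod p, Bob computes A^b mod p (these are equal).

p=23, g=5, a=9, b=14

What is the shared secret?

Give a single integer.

A = 5^9 mod 23  (bits of 9 = 1001)
  bit 0 = 1: r = r^2 * 5 mod 23 = 1^2 * 5 = 1*5 = 5
  bit 1 = 0: r = r^2 mod 23 = 5^2 = 2
  bit 2 = 0: r = r^2 mod 23 = 2^2 = 4
  bit 3 = 1: r = r^2 * 5 mod 23 = 4^2 * 5 = 16*5 = 11
  -> A = 11
B = 5^14 mod 23  (bits of 14 = 1110)
  bit 0 = 1: r = r^2 * 5 mod 23 = 1^2 * 5 = 1*5 = 5
  bit 1 = 1: r = r^2 * 5 mod 23 = 5^2 * 5 = 2*5 = 10
  bit 2 = 1: r = r^2 * 5 mod 23 = 10^2 * 5 = 8*5 = 17
  bit 3 = 0: r = r^2 mod 23 = 17^2 = 13
  -> B = 13
s = B^a = 13^9 mod 23  (bits of 9 = 1001)
  bit 0 = 1: r = r^2 * 13 mod 23 = 1^2 * 13 = 1*13 = 13
  bit 1 = 0: r = r^2 mod 23 = 13^2 = 8
  bit 2 = 0: r = r^2 mod 23 = 8^2 = 18
  bit 3 = 1: r = r^2 * 13 mod 23 = 18^2 * 13 = 2*13 = 3
  -> s = B^a = 3

Answer: 3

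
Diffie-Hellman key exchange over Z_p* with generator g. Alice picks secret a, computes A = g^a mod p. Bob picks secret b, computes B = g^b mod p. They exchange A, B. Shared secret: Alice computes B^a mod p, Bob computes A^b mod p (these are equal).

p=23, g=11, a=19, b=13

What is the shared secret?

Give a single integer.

A = 11^19 mod 23  (bits of 19 = 10011)
  bit 0 = 1: r = r^2 * 11 mod 23 = 1^2 * 11 = 1*11 = 11
  bit 1 = 0: r = r^2 mod 23 = 11^2 = 6
  bit 2 = 0: r = r^2 mod 23 = 6^2 = 13
  bit 3 = 1: r = r^2 * 11 mod 23 = 13^2 * 11 = 8*11 = 19
  bit 4 = 1: r = r^2 * 11 mod 23 = 19^2 * 11 = 16*11 = 15
  -> A = 15
B = 11^13 mod 23  (bits of 13 = 1101)
  bit 0 = 1: r = r^2 * 11 mod 23 = 1^2 * 11 = 1*11 = 11
  bit 1 = 1: r = r^2 * 11 mod 23 = 11^2 * 11 = 6*11 = 20
  bit 2 = 0: r = r^2 mod 23 = 20^2 = 9
  bit 3 = 1: r = r^2 * 11 mod 23 = 9^2 * 11 = 12*11 = 17
  -> B = 17
s = B^a = 17^19 mod 23  (bits of 19 = 10011)
  bit 0 = 1: r = r^2 * 17 mod 23 = 1^2 * 17 = 1*17 = 17
  bit 1 = 0: r = r^2 mod 23 = 17^2 = 13
  bit 2 = 0: r = r^2 mod 23 = 13^2 = 8
  bit 3 = 1: r = r^2 * 17 mod 23 = 8^2 * 17 = 18*17 = 7
  bit 4 = 1: r = r^2 * 17 mod 23 = 7^2 * 17 = 3*17 = 5
  -> s = B^a = 5

Answer: 5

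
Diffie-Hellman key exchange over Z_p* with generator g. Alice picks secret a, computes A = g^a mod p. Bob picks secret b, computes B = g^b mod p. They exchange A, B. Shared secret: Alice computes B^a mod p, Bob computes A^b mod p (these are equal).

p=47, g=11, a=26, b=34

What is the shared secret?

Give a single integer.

Answer: 42

Derivation:
A = 11^26 mod 47  (bits of 26 = 11010)
  bit 0 = 1: r = r^2 * 11 mod 47 = 1^2 * 11 = 1*11 = 11
  bit 1 = 1: r = r^2 * 11 mod 47 = 11^2 * 11 = 27*11 = 15
  bit 2 = 0: r = r^2 mod 47 = 15^2 = 37
  bit 3 = 1: r = r^2 * 11 mod 47 = 37^2 * 11 = 6*11 = 19
  bit 4 = 0: r = r^2 mod 47 = 19^2 = 32
  -> A = 32
B = 11^34 mod 47  (bits of 34 = 100010)
  bit 0 = 1: r = r^2 * 11 mod 47 = 1^2 * 11 = 1*11 = 11
  bit 1 = 0: r = r^2 mod 47 = 11^2 = 27
  bit 2 = 0: r = r^2 mod 47 = 27^2 = 24
  bit 3 = 0: r = r^2 mod 47 = 24^2 = 12
  bit 4 = 1: r = r^2 * 11 mod 47 = 12^2 * 11 = 3*11 = 33
  bit 5 = 0: r = r^2 mod 47 = 33^2 = 8
  -> B = 8
s = B^a = 8^26 mod 47  (bits of 26 = 11010)
  bit 0 = 1: r = r^2 * 8 mod 47 = 1^2 * 8 = 1*8 = 8
  bit 1 = 1: r = r^2 * 8 mod 47 = 8^2 * 8 = 17*8 = 42
  bit 2 = 0: r = r^2 mod 47 = 42^2 = 25
  bit 3 = 1: r = r^2 * 8 mod 47 = 25^2 * 8 = 14*8 = 18
  bit 4 = 0: r = r^2 mod 47 = 18^2 = 42
  -> s = B^a = 42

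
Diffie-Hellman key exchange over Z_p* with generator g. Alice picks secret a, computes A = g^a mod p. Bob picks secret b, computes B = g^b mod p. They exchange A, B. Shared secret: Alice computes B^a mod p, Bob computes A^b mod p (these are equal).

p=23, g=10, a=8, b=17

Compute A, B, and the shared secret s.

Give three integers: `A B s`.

A = 10^8 mod 23  (bits of 8 = 1000)
  bit 0 = 1: r = r^2 * 10 mod 23 = 1^2 * 10 = 1*10 = 10
  bit 1 = 0: r = r^2 mod 23 = 10^2 = 8
  bit 2 = 0: r = r^2 mod 23 = 8^2 = 18
  bit 3 = 0: r = r^2 mod 23 = 18^2 = 2
  -> A = 2
B = 10^17 mod 23  (bits of 17 = 10001)
  bit 0 = 1: r = r^2 * 10 mod 23 = 1^2 * 10 = 1*10 = 10
  bit 1 = 0: r = r^2 mod 23 = 10^2 = 8
  bit 2 = 0: r = r^2 mod 23 = 8^2 = 18
  bit 3 = 0: r = r^2 mod 23 = 18^2 = 2
  bit 4 = 1: r = r^2 * 10 mod 23 = 2^2 * 10 = 4*10 = 17
  -> B = 17
s = B^a = 17^8 mod 23  (bits of 8 = 1000)
  bit 0 = 1: r = r^2 * 17 mod 23 = 1^2 * 17 = 1*17 = 17
  bit 1 = 0: r = r^2 mod 23 = 17^2 = 13
  bit 2 = 0: r = r^2 mod 23 = 13^2 = 8
  bit 3 = 0: r = r^2 mod 23 = 8^2 = 18
  -> s = B^a = 18

Answer: 2 17 18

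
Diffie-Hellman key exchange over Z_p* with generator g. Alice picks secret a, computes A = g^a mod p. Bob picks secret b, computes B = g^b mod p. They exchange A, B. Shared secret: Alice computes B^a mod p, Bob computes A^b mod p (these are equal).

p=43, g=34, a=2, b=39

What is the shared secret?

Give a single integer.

Answer: 11

Derivation:
A = 34^2 mod 43  (bits of 2 = 10)
  bit 0 = 1: r = r^2 * 34 mod 43 = 1^2 * 34 = 1*34 = 34
  bit 1 = 0: r = r^2 mod 43 = 34^2 = 38
  -> A = 38
B = 34^39 mod 43  (bits of 39 = 100111)
  bit 0 = 1: r = r^2 * 34 mod 43 = 1^2 * 34 = 1*34 = 34
  bit 1 = 0: r = r^2 mod 43 = 34^2 = 38
  bit 2 = 0: r = r^2 mod 43 = 38^2 = 25
  bit 3 = 1: r = r^2 * 34 mod 43 = 25^2 * 34 = 23*34 = 8
  bit 4 = 1: r = r^2 * 34 mod 43 = 8^2 * 34 = 21*34 = 26
  bit 5 = 1: r = r^2 * 34 mod 43 = 26^2 * 34 = 31*34 = 22
  -> B = 22
s = B^a = 22^2 mod 43  (bits of 2 = 10)
  bit 0 = 1: r = r^2 * 22 mod 43 = 1^2 * 22 = 1*22 = 22
  bit 1 = 0: r = r^2 mod 43 = 22^2 = 11
  -> s = B^a = 11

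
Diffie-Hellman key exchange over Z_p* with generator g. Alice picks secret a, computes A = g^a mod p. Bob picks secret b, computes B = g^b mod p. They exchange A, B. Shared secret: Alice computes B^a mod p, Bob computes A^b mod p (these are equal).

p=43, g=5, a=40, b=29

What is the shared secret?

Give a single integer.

Answer: 14

Derivation:
A = 5^40 mod 43  (bits of 40 = 101000)
  bit 0 = 1: r = r^2 * 5 mod 43 = 1^2 * 5 = 1*5 = 5
  bit 1 = 0: r = r^2 mod 43 = 5^2 = 25
  bit 2 = 1: r = r^2 * 5 mod 43 = 25^2 * 5 = 23*5 = 29
  bit 3 = 0: r = r^2 mod 43 = 29^2 = 24
  bit 4 = 0: r = r^2 mod 43 = 24^2 = 17
  bit 5 = 0: r = r^2 mod 43 = 17^2 = 31
  -> A = 31
B = 5^29 mod 43  (bits of 29 = 11101)
  bit 0 = 1: r = r^2 * 5 mod 43 = 1^2 * 5 = 1*5 = 5
  bit 1 = 1: r = r^2 * 5 mod 43 = 5^2 * 5 = 25*5 = 39
  bit 2 = 1: r = r^2 * 5 mod 43 = 39^2 * 5 = 16*5 = 37
  bit 3 = 0: r = r^2 mod 43 = 37^2 = 36
  bit 4 = 1: r = r^2 * 5 mod 43 = 36^2 * 5 = 6*5 = 30
  -> B = 30
s = B^a = 30^40 mod 43  (bits of 40 = 101000)
  bit 0 = 1: r = r^2 * 30 mod 43 = 1^2 * 30 = 1*30 = 30
  bit 1 = 0: r = r^2 mod 43 = 30^2 = 40
  bit 2 = 1: r = r^2 * 30 mod 43 = 40^2 * 30 = 9*30 = 12
  bit 3 = 0: r = r^2 mod 43 = 12^2 = 15
  bit 4 = 0: r = r^2 mod 43 = 15^2 = 10
  bit 5 = 0: r = r^2 mod 43 = 10^2 = 14
  -> s = B^a = 14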